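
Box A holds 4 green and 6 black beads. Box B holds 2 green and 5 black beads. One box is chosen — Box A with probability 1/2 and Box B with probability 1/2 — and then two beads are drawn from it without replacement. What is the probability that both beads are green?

19/210

From Box A: P(both green) = (4/10)(3/9) = 2/15.
From Box B: P(both green) = (2/7)(1/6) = 1/21.
Total probability = (1/2)(2/15) + (1/2)(1/21) = 19/210.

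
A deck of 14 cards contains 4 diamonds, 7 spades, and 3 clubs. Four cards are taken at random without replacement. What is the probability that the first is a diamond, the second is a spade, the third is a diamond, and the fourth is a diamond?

1/143

Each draw changes the counts, so multiply the conditional probabilities along the sequence:
P = 4/14 × 7/13 × 3/12 × 2/11 = 168/24024 = 1/143.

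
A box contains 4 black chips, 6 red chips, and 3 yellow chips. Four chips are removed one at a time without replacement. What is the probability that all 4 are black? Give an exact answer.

1/715

P(every draw is black) = 4/13 × 3/12 × 2/11 × 1/10 = 24/17160 = 1/715.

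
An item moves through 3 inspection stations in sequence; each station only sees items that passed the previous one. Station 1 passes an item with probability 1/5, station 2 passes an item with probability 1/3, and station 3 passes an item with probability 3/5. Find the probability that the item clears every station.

The events are sequential, so multiply the conditional probabilities:
P = 1/5 × 1/3 × 3/5 = 3/75 = 1/25.

1/25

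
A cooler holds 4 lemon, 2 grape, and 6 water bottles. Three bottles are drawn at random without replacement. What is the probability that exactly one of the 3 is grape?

One ordering (grape drawn first) has probability 2/12 × 10/11 × 9/10 = 180/1320 = 3/22.
There are C(3,1) = 3 such orderings, each equally likely, so P = 3 × 3/22 = 9/22.

9/22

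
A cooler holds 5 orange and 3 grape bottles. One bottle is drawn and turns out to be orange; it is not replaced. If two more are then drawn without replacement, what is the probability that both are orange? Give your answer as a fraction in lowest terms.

2/7

After the first draw, 4 of the remaining 7 bottles are orange.
P = 4/7 × 3/6 = 12/42 = 2/7.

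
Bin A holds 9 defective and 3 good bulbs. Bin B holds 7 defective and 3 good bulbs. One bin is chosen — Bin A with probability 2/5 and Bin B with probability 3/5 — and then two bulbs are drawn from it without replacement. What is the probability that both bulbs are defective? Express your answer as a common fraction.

137/275

From Bin A: P(both defective) = (9/12)(8/11) = 6/11.
From Bin B: P(both defective) = (7/10)(6/9) = 7/15.
Total probability = (2/5)(6/11) + (3/5)(7/15) = 137/275.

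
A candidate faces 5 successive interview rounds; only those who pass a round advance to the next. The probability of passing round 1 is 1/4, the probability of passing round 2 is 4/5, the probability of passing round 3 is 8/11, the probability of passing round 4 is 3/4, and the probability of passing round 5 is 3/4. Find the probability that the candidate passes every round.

9/110

Multiplying along the chain,
P = 1/4 × 4/5 × 8/11 × 3/4 × 3/4 = 288/3520 = 9/110.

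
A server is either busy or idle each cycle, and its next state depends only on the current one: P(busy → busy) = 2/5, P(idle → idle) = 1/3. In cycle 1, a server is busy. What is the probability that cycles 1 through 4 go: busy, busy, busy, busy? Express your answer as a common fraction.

8/125

Cycle 1 is given. For each transition, use the conditional probability from the current state:
P(busy | busy) = 2/5; P(busy | busy) = 2/5; P(busy | busy) = 2/5.
P = 2/5 × 2/5 × 2/5 = 8/125.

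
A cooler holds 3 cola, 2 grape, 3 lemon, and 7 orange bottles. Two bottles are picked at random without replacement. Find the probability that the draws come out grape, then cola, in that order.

Each draw changes the counts, so multiply the conditional probabilities along the sequence:
P = 2/15 × 3/14 = 6/210 = 1/35.

1/35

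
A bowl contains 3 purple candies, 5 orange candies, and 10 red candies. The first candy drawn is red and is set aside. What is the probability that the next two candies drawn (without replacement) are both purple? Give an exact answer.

3/136

With the first candy removed, 3 purple remain out of 17.
P = 3/17 × 2/16 = 6/272 = 3/136.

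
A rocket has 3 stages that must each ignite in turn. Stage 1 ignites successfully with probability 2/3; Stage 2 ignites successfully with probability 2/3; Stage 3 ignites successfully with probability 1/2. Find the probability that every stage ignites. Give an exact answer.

Multiplying along the chain,
P = 2/3 × 2/3 × 1/2 = 4/18 = 2/9.

2/9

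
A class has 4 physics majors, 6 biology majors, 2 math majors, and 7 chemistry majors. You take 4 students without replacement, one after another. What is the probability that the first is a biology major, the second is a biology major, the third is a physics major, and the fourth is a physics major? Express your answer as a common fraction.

Chain rule:
P = 6/19 × 5/18 × 4/17 × 3/16 = 360/93024 = 5/1292.

5/1292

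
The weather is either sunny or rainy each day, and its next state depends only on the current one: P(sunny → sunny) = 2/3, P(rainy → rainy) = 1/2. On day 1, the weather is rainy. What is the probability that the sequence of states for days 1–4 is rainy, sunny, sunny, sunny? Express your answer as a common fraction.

Day 1 is given. For each transition, use the conditional probability from the current state:
P(sunny | rainy) = 1/2; P(sunny | sunny) = 2/3; P(sunny | sunny) = 2/3.
P = 1/2 × 2/3 × 2/3 = 4/18 = 2/9.

2/9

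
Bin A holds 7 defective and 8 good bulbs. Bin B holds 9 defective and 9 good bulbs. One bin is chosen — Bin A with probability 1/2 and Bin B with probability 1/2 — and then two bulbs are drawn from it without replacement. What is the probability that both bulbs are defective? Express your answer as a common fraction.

From Bin A: P(both defective) = (7/15)(6/14) = 1/5.
From Bin B: P(both defective) = (9/18)(8/17) = 4/17.
Total probability = (1/2)(1/5) + (1/2)(4/17) = 37/170.

37/170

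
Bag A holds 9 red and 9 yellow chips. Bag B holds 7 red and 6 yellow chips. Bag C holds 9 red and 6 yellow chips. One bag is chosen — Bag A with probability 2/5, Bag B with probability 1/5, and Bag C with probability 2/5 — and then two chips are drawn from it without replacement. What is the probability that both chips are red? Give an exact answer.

From Bag A: P(both red) = (9/18)(8/17) = 4/17.
From Bag B: P(both red) = (7/13)(6/12) = 7/26.
From Bag C: P(both red) = (9/15)(8/14) = 12/35.
Total probability = (2/5)(4/17) + (1/5)(7/26) + (2/5)(12/35) = 22053/77350.

22053/77350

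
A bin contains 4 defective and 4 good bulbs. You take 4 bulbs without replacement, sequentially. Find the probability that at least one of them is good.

69/70

P(no good) = 4/8 × 3/7 × 2/6 × 1/5 = 24/1680 = 1/70.
P(at least one) = 1 − 1/70 = 69/70.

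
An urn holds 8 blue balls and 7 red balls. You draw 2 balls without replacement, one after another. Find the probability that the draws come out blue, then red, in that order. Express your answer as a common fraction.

4/15

Multiply the probability of each draw given the previous ones:
P = 8/15 × 7/14 = 56/210 = 4/15.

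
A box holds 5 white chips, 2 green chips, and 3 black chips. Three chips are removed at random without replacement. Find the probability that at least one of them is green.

P(no green) = 8/10 × 7/9 × 6/8 = 336/720 = 7/15.
P(at least one) = 1 − 7/15 = 8/15.

8/15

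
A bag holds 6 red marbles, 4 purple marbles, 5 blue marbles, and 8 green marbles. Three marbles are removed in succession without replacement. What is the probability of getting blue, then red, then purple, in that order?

Each draw changes the counts, so multiply the conditional probabilities along the sequence:
P = 5/23 × 6/22 × 4/21 = 120/10626 = 20/1771.

20/1771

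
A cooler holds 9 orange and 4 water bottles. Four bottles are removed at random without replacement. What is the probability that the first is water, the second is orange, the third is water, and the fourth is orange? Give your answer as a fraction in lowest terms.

Each draw changes the counts, so multiply the conditional probabilities along the sequence:
P = 4/13 × 9/12 × 3/11 × 8/10 = 864/17160 = 36/715.

36/715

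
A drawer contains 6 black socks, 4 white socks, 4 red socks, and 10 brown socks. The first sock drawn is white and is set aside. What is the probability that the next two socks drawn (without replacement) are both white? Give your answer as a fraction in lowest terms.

After the first draw, 3 of the remaining 23 socks are white.
P = 3/23 × 2/22 = 6/506 = 3/253.

3/253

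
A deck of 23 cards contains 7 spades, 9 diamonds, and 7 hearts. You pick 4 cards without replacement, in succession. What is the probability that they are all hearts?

P = 7/23 × 6/22 × 5/21 × 4/20 = 840/212520 = 1/253.

1/253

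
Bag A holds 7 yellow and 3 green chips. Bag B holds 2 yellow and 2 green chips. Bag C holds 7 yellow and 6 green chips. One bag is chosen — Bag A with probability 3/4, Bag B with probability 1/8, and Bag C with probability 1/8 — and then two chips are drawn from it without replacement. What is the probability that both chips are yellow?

631/1560

From Bag A: P(both yellow) = (7/10)(6/9) = 7/15.
From Bag B: P(both yellow) = (2/4)(1/3) = 1/6.
From Bag C: P(both yellow) = (7/13)(6/12) = 7/26.
Total probability = (3/4)(7/15) + (1/8)(1/6) + (1/8)(7/26) = 631/1560.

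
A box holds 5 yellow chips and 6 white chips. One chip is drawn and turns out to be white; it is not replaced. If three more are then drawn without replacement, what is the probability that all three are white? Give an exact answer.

1/12

With the first chip removed, 5 white remain out of 10.
P = 5/10 × 4/9 × 3/8 = 60/720 = 1/12.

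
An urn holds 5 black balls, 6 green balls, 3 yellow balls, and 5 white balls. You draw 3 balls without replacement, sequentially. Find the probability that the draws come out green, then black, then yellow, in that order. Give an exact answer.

Chain rule:
P = 6/19 × 5/18 × 3/17 = 90/5814 = 5/323.

5/323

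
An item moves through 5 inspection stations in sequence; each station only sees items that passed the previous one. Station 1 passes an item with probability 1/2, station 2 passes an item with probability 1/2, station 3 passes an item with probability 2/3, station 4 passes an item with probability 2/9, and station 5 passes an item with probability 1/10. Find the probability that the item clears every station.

Multiplying along the chain,
P = 1/2 × 1/2 × 2/3 × 2/9 × 1/10 = 4/1080 = 1/270.

1/270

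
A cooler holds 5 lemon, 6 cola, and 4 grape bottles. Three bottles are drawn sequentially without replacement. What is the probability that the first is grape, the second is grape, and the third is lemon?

Multiply the probability of each draw given the previous ones:
P = 4/15 × 3/14 × 5/13 = 60/2730 = 2/91.

2/91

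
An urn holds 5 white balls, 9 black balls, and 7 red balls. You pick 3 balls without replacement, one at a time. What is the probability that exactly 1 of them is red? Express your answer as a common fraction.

91/190

One ordering (red drawn first) has probability 7/21 × 14/20 × 13/19 = 1274/7980 = 91/570.
There are C(3,1) = 3 such orderings, each equally likely, so P = 3 × 91/570 = 91/190.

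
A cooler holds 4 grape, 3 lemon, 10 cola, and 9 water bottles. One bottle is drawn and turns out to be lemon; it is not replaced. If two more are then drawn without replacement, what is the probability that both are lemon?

After the first draw, 2 of the remaining 25 bottles are lemon.
P = 2/25 × 1/24 = 2/600 = 1/300.

1/300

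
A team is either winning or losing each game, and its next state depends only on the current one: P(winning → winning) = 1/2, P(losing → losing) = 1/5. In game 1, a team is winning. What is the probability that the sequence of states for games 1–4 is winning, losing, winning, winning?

1/5

Game 1 is given. For each transition, use the conditional probability from the current state:
P(losing | winning) = 1/2; P(winning | losing) = 4/5; P(winning | winning) = 1/2.
P = 1/2 × 4/5 × 1/2 = 4/20 = 1/5.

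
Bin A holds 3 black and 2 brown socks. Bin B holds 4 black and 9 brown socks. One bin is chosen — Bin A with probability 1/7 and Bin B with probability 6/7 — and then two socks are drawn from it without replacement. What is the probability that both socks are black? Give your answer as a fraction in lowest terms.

From Bin A: P(both black) = (3/5)(2/4) = 3/10.
From Bin B: P(both black) = (4/13)(3/12) = 1/13.
Total probability = (1/7)(3/10) + (6/7)(1/13) = 99/910.

99/910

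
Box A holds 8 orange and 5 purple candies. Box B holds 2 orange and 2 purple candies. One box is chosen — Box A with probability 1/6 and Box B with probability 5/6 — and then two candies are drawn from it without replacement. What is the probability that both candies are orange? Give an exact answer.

From Box A: P(both orange) = (8/13)(7/12) = 14/39.
From Box B: P(both orange) = (2/4)(1/3) = 1/6.
Total probability = (1/6)(14/39) + (5/6)(1/6) = 31/156.

31/156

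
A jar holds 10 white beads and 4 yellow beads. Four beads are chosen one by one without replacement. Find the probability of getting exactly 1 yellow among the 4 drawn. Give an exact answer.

480/1001

One ordering (yellow drawn first) has probability 4/14 × 10/13 × 9/12 × 8/11 = 2880/24024 = 120/1001.
There are C(4,1) = 4 such orderings, each equally likely, so P = 4 × 120/1001 = 480/1001.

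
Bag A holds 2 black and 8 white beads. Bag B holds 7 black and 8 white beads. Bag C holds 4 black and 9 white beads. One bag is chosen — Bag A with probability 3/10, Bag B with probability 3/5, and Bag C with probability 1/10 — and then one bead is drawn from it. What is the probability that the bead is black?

241/650

From Bag A: P(black) = 2/10.
From Bag B: P(black) = 7/15.
From Bag C: P(black) = 4/13.
Total probability = (3/10)(2/10) + (3/5)(7/15) + (1/10)(4/13) = 241/650.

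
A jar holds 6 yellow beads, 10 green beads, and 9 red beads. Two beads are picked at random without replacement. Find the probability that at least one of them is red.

3/5

P(no red) = 16/25 × 15/24 = 240/600 = 2/5.
P(at least one) = 1 − 2/5 = 3/5.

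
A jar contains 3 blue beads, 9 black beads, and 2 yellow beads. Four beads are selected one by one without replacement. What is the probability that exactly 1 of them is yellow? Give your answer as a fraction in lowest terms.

40/91

One ordering (yellow drawn first) has probability 2/14 × 12/13 × 11/12 × 10/11 = 2640/24024 = 10/91.
There are C(4,1) = 4 such orderings, each equally likely, so P = 4 × 10/91 = 40/91.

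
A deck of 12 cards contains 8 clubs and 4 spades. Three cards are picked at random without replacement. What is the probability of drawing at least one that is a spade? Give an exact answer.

41/55

P(no spades) = 8/12 × 7/11 × 6/10 = 336/1320 = 14/55.
P(at least one) = 1 − 14/55 = 41/55.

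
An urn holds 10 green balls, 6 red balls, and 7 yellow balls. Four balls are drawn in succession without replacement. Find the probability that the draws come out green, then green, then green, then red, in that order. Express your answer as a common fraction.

36/1771

Multiply the probability of each draw given the previous ones:
P = 10/23 × 9/22 × 8/21 × 6/20 = 4320/212520 = 36/1771.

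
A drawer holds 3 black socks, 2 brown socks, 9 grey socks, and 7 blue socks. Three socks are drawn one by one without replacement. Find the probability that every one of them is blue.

1/38

P(all blue) = 7/21 × 6/20 × 5/19 = 210/7980 = 1/38.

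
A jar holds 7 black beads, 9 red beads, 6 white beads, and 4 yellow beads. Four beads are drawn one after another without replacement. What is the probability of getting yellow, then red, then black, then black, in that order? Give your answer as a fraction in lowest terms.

63/14950

Chain rule:
P = 4/26 × 9/25 × 7/24 × 6/23 = 1512/358800 = 63/14950.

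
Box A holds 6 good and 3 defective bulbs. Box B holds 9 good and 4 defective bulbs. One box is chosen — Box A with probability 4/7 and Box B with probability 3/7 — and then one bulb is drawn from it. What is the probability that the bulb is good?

185/273

From Box A: P(good) = 6/9.
From Box B: P(good) = 9/13.
Total probability = (4/7)(6/9) + (3/7)(9/13) = 185/273.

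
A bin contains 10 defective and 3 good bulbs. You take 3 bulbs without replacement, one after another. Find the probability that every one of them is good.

P(every draw is good) = 3/13 × 2/12 × 1/11 = 6/1716 = 1/286.

1/286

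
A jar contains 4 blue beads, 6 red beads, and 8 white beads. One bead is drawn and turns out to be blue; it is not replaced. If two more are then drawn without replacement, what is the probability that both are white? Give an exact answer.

7/34

After the first draw, 8 of the remaining 17 beads are white.
P = 8/17 × 7/16 = 56/272 = 7/34.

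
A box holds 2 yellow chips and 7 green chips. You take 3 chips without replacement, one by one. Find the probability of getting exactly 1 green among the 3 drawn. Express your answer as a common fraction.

1/12

One ordering (green drawn first) has probability 7/9 × 2/8 × 1/7 = 14/504 = 1/36.
There are C(3,1) = 3 such orderings, each equally likely, so P = 3 × 1/36 = 1/12.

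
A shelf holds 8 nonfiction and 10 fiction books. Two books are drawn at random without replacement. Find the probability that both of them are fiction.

5/17

P = 10/18 × 9/17 = 90/306 = 5/17.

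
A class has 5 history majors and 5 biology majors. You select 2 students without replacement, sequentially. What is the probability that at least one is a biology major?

P(no biology majors) = 5/10 × 4/9 = 20/90 = 2/9.
P(at least one) = 1 − 2/9 = 7/9.

7/9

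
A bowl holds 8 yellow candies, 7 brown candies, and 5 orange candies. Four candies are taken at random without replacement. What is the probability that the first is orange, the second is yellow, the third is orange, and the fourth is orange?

Chain rule:
P = 5/20 × 8/19 × 4/18 × 3/17 = 480/116280 = 4/969.

4/969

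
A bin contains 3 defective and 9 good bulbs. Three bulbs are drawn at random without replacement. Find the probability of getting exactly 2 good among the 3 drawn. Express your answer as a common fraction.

One ordering (good drawn first) has probability 9/12 × 8/11 × 3/10 = 216/1320 = 9/55.
There are C(3,2) = 3 such orderings, each equally likely, so P = 3 × 9/55 = 27/55.

27/55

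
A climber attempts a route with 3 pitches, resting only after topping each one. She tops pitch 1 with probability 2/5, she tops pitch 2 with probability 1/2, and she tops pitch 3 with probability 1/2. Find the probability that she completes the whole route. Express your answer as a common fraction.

1/10

The events are sequential, so multiply the conditional probabilities:
P = 2/5 × 1/2 × 1/2 = 2/20 = 1/10.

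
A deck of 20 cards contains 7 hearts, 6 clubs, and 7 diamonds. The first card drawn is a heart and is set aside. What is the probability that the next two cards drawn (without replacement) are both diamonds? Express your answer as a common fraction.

7/57

With the first card removed, 7 diamonds remain out of 19.
P = 7/19 × 6/18 = 42/342 = 7/57.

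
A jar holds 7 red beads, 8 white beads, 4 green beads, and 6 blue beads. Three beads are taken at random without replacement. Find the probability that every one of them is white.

14/575

P(all white) = 8/25 × 7/24 × 6/23 = 336/13800 = 14/575.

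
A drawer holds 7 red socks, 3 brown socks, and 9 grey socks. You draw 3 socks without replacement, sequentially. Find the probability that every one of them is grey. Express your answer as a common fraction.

28/323

P = 9/19 × 8/18 × 7/17 = 504/5814 = 28/323.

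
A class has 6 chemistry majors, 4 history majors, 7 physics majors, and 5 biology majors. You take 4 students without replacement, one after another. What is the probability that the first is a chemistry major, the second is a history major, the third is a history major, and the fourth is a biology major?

Multiply the probability of each draw given the previous ones:
P = 6/22 × 4/21 × 3/20 × 5/19 = 360/175560 = 3/1463.

3/1463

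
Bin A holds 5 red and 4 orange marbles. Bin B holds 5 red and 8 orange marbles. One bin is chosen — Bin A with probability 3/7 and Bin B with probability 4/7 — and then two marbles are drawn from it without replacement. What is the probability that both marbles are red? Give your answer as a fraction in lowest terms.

From Bin A: P(both red) = (5/9)(4/8) = 5/18.
From Bin B: P(both red) = (5/13)(4/12) = 5/39.
Total probability = (3/7)(5/18) + (4/7)(5/39) = 5/26.

5/26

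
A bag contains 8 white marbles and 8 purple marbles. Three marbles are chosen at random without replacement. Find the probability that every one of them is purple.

1/10

P(all purple) = 8/16 × 7/15 × 6/14 = 336/3360 = 1/10.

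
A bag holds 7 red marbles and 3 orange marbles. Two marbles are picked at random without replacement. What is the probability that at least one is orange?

8/15

P(no orange) = 7/10 × 6/9 = 42/90 = 7/15.
P(at least one) = 1 − 7/15 = 8/15.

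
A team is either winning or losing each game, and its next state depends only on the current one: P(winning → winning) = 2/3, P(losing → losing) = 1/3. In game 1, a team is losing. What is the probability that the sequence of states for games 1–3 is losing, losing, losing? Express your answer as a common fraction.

1/9

Game 1 is given. For each transition, use the conditional probability from the current state:
P(losing | losing) = 1/3; P(losing | losing) = 1/3.
P = 1/3 × 1/3 = 1/9.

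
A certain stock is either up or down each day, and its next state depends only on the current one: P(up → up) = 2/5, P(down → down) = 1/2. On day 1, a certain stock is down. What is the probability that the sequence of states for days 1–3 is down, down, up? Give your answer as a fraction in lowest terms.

Day 1 is given. For each transition, use the conditional probability from the current state:
P(down | down) = 1/2; P(up | down) = 1/2.
P = 1/2 × 1/2 = 1/4.

1/4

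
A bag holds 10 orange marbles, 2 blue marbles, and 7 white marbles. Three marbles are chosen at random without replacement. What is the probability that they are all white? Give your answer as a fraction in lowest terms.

35/969

P = 7/19 × 6/18 × 5/17 = 210/5814 = 35/969.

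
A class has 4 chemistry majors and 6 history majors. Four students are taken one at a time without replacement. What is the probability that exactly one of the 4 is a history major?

One ordering (a history major drawn first) has probability 6/10 × 4/9 × 3/8 × 2/7 = 144/5040 = 1/35.
There are C(4,1) = 4 such orderings, each equally likely, so P = 4 × 1/35 = 4/35.

4/35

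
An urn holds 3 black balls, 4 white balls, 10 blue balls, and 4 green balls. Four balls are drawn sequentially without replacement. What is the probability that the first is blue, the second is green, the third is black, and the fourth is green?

Each draw changes the counts, so multiply the conditional probabilities along the sequence:
P = 10/21 × 4/20 × 3/19 × 3/18 = 360/143640 = 1/399.

1/399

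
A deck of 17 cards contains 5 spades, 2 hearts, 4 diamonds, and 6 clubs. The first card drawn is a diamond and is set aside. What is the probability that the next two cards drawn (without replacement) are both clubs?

1/8

With the first card removed, 6 clubs remain out of 16.
P = 6/16 × 5/15 = 30/240 = 1/8.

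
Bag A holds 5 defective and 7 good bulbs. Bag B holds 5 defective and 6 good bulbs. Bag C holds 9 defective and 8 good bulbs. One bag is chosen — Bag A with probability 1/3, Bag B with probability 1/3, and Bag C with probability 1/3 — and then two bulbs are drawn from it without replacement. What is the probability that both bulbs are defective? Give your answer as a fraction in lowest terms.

From Bag A: P(both defective) = (5/12)(4/11) = 5/33.
From Bag B: P(both defective) = (5/11)(4/10) = 2/11.
From Bag C: P(both defective) = (9/17)(8/16) = 9/34.
Total probability = (1/3)(5/33) + (1/3)(2/11) + (1/3)(9/34) = 61/306.

61/306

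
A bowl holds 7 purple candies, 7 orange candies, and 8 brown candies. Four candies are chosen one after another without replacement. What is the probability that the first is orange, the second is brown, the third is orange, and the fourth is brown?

Chain rule:
P = 7/22 × 8/21 × 6/20 × 7/19 = 2352/175560 = 14/1045.

14/1045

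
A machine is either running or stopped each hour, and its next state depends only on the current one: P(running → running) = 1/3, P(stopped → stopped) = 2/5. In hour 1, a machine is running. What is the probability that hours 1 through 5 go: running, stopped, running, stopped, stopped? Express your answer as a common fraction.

8/75

Hour 1 is given. For each transition, use the conditional probability from the current state:
P(stopped | running) = 2/3; P(running | stopped) = 3/5; P(stopped | running) = 2/3; P(stopped | stopped) = 2/5.
P = 2/3 × 3/5 × 2/3 × 2/5 = 24/225 = 8/75.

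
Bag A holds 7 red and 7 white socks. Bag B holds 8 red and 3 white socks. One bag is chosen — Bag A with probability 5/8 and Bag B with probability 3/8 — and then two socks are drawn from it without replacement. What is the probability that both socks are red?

1917/5720

From Bag A: P(both red) = (7/14)(6/13) = 3/13.
From Bag B: P(both red) = (8/11)(7/10) = 28/55.
Total probability = (5/8)(3/13) + (3/8)(28/55) = 1917/5720.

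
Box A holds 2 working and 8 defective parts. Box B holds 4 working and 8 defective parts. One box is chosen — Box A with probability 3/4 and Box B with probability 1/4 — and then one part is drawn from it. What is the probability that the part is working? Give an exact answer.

7/30

From Box A: P(working) = 2/10.
From Box B: P(working) = 4/12.
Total probability = (3/4)(2/10) + (1/4)(4/12) = 7/30.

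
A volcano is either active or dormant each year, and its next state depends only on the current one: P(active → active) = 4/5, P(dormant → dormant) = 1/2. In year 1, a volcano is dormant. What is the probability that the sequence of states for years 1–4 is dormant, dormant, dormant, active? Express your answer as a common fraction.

Year 1 is given. For each transition, use the conditional probability from the current state:
P(dormant | dormant) = 1/2; P(dormant | dormant) = 1/2; P(active | dormant) = 1/2.
P = 1/2 × 1/2 × 1/2 = 1/8.

1/8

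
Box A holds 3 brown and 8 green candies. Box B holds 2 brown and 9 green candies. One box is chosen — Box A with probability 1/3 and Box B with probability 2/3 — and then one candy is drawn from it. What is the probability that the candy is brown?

7/33

From Box A: P(brown) = 3/11.
From Box B: P(brown) = 2/11.
Total probability = (1/3)(3/11) + (2/3)(2/11) = 7/33.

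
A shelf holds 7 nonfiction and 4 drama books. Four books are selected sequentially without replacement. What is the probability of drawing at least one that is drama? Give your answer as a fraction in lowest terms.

59/66

P(no drama) = 7/11 × 6/10 × 5/9 × 4/8 = 840/7920 = 7/66.
P(at least one) = 1 − 7/66 = 59/66.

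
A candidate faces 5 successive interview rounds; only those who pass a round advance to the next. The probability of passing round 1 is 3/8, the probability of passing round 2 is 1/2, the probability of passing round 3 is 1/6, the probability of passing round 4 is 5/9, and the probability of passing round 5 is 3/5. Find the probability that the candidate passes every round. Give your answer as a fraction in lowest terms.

The events are sequential, so multiply the conditional probabilities:
P = 3/8 × 1/2 × 1/6 × 5/9 × 3/5 = 45/4320 = 1/96.

1/96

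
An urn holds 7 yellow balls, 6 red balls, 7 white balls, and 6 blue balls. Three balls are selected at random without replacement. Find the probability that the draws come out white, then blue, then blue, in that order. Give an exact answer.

Multiply the probability of each draw given the previous ones:
P = 7/26 × 6/25 × 5/24 = 210/15600 = 7/520.

7/520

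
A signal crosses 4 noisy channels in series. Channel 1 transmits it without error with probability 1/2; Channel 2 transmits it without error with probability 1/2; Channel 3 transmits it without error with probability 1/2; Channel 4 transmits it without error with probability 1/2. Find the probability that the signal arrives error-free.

1/16

Multiplying along the chain,
P = 1/2 × 1/2 × 1/2 × 1/2 = 1/16.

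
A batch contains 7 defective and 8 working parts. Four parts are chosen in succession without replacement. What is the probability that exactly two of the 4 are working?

28/65

One ordering (working drawn first) has probability 8/15 × 7/14 × 7/13 × 6/12 = 2352/32760 = 14/195.
There are C(4,2) = 6 such orderings, each equally likely, so P = 6 × 14/195 = 28/65.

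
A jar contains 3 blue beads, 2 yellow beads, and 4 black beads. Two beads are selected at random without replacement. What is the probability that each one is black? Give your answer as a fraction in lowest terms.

P = 4/9 × 3/8 = 12/72 = 1/6.

1/6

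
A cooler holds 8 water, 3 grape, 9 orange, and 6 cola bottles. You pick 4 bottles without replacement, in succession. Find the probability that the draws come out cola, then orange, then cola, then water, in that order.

9/1495

Multiply the probability of each draw given the previous ones:
P = 6/26 × 9/25 × 5/24 × 8/23 = 2160/358800 = 9/1495.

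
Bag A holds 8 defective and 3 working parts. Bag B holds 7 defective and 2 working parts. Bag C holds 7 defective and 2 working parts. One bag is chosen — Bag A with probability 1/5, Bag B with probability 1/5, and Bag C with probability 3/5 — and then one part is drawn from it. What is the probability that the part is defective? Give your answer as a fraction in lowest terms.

From Bag A: P(defective) = 8/11.
From Bag B: P(defective) = 7/9.
From Bag C: P(defective) = 7/9.
Total probability = (1/5)(8/11) + (1/5)(7/9) + (3/5)(7/9) = 76/99.

76/99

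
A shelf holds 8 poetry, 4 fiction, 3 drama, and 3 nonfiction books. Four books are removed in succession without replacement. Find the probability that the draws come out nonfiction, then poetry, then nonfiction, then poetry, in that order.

Each draw changes the counts, so multiply the conditional probabilities along the sequence:
P = 3/18 × 8/17 × 2/16 × 7/15 = 336/73440 = 7/1530.

7/1530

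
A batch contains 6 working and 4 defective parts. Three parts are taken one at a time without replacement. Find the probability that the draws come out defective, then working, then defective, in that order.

Each draw changes the counts, so multiply the conditional probabilities along the sequence:
P = 4/10 × 6/9 × 3/8 = 72/720 = 1/10.

1/10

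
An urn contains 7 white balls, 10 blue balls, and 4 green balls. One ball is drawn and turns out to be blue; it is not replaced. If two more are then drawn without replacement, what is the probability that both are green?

3/95

With the first ball removed, 4 green remain out of 20.
P = 4/20 × 3/19 = 12/380 = 3/95.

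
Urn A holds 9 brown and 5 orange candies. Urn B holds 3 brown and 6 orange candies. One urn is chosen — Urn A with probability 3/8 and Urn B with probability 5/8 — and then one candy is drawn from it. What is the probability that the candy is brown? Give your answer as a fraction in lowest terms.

From Urn A: P(brown) = 9/14.
From Urn B: P(brown) = 3/9.
Total probability = (3/8)(9/14) + (5/8)(3/9) = 151/336.

151/336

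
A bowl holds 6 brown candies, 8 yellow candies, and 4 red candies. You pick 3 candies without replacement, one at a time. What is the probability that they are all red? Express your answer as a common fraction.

P = 4/18 × 3/17 × 2/16 = 24/4896 = 1/204.

1/204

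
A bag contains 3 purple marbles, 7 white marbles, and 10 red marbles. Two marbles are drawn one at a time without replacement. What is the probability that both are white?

P = 7/20 × 6/19 = 42/380 = 21/190.

21/190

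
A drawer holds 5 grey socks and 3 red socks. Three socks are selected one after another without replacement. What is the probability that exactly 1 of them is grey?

15/56

One ordering (grey drawn first) has probability 5/8 × 3/7 × 2/6 = 30/336 = 5/56.
There are C(3,1) = 3 such orderings, each equally likely, so P = 3 × 5/56 = 15/56.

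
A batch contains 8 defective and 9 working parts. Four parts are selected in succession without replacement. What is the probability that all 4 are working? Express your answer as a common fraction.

9/170

P(all working) = 9/17 × 8/16 × 7/15 × 6/14 = 3024/57120 = 9/170.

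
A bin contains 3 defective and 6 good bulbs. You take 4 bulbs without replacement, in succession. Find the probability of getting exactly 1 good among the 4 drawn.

1/21

One ordering (good drawn first) has probability 6/9 × 3/8 × 2/7 × 1/6 = 36/3024 = 1/84.
There are C(4,1) = 4 such orderings, each equally likely, so P = 4 × 1/84 = 1/21.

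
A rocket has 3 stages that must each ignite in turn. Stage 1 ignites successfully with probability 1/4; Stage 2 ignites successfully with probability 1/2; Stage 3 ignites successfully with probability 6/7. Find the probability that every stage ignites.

3/28

The events are sequential, so multiply the conditional probabilities:
P = 1/4 × 1/2 × 6/7 = 6/56 = 3/28.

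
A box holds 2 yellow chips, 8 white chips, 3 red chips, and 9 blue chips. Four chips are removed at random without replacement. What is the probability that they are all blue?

18/1045

P(every draw is blue) = 9/22 × 8/21 × 7/20 × 6/19 = 3024/175560 = 18/1045.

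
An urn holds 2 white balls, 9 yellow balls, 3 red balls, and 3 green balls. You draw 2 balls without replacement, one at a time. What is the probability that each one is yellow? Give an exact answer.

P(every draw is yellow) = 9/17 × 8/16 = 72/272 = 9/34.

9/34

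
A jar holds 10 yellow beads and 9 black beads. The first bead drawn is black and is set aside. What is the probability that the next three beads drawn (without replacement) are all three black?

7/102

After the first draw, 8 of the remaining 18 beads are black.
P = 8/18 × 7/17 × 6/16 = 336/4896 = 7/102.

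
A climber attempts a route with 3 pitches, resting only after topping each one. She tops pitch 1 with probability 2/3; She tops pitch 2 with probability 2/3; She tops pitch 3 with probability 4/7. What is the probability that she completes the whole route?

16/63

The events are sequential, so multiply the conditional probabilities:
P = 2/3 × 2/3 × 4/7 = 16/63.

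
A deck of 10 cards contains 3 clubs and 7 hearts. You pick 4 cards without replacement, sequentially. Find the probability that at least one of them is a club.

P(no clubs) = 7/10 × 6/9 × 5/8 × 4/7 = 840/5040 = 1/6.
P(at least one) = 1 − 1/6 = 5/6.

5/6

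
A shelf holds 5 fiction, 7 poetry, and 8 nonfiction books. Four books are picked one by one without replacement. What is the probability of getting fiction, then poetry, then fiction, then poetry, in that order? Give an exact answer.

7/969

Each draw changes the counts, so multiply the conditional probabilities along the sequence:
P = 5/20 × 7/19 × 4/18 × 6/17 = 840/116280 = 7/969.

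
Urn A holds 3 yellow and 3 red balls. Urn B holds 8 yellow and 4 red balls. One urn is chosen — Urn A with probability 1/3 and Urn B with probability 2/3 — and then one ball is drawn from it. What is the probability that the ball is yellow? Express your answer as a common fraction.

11/18

From Urn A: P(yellow) = 3/6.
From Urn B: P(yellow) = 8/12.
Total probability = (1/3)(3/6) + (2/3)(8/12) = 11/18.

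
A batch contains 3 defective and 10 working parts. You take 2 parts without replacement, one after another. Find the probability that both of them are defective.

P = 3/13 × 2/12 = 6/156 = 1/26.

1/26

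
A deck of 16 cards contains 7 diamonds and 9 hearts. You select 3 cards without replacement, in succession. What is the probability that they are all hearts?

P = 9/16 × 8/15 × 7/14 = 504/3360 = 3/20.

3/20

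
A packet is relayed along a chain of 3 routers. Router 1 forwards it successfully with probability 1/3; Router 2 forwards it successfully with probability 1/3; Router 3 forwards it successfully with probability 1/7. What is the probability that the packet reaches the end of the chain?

The events are sequential, so multiply the conditional probabilities:
P = 1/3 × 1/3 × 1/7 = 1/63.

1/63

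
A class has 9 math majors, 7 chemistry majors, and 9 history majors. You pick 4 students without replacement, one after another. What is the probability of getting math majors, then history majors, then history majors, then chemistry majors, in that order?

189/12650

Multiply the probability of each draw given the previous ones:
P = 9/25 × 9/24 × 8/23 × 7/22 = 4536/303600 = 189/12650.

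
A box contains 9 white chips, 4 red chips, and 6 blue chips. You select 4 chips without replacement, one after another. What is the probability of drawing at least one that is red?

P(no red) = 15/19 × 14/18 × 13/17 × 12/16 = 32760/93024 = 455/1292.
P(at least one) = 1 − 455/1292 = 837/1292.

837/1292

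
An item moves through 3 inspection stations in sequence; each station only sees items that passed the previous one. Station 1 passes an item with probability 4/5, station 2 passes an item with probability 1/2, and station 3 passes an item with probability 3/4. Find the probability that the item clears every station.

The events are sequential, so multiply the conditional probabilities:
P = 4/5 × 1/2 × 3/4 = 12/40 = 3/10.

3/10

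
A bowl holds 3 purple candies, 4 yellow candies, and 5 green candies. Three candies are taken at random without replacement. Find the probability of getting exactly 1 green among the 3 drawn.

21/44

One ordering (green drawn first) has probability 5/12 × 7/11 × 6/10 = 210/1320 = 7/44.
There are C(3,1) = 3 such orderings, each equally likely, so P = 3 × 7/44 = 21/44.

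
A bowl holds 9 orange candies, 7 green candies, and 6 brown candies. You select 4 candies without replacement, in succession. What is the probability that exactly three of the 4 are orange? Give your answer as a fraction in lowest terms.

One ordering (orange drawn first) has probability 9/22 × 8/21 × 7/20 × 13/19 = 6552/175560 = 39/1045.
There are C(4,3) = 4 such orderings, each equally likely, so P = 4 × 39/1045 = 156/1045.

156/1045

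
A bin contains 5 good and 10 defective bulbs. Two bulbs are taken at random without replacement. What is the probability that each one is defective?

P(all defective) = 10/15 × 9/14 = 90/210 = 3/7.

3/7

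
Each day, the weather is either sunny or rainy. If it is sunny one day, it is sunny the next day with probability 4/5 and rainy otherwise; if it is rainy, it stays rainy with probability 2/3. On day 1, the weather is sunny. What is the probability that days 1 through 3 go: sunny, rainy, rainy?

Day 1 is given. For each transition, use the conditional probability from the current state:
P(rainy | sunny) = 1/5; P(rainy | rainy) = 2/3.
P = 1/5 × 2/3 = 2/15.

2/15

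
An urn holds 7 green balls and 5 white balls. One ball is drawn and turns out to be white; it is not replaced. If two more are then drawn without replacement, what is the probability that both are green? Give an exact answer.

After the first draw, 7 of the remaining 11 balls are green.
P = 7/11 × 6/10 = 42/110 = 21/55.

21/55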